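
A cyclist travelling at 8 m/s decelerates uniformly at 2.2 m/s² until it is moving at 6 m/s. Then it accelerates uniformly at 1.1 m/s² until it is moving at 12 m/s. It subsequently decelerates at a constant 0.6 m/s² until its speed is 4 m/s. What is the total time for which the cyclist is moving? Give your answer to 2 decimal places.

19.70 s

Phase 1 (decelerating): v₀ = 8.00 m/s, a = -2.2 m/s².
v = v₀ + at → t = (6 − 8.00) / -2.2 = 0.909 s
v² = v₀² + 2aΔx → Δx = (6² − 8.00²)/(2·-2.2) = 6.36 m

Phase 2 (accelerating): v₀ = 6.00 m/s, a = 1.1 m/s².
v = v₀ + at → t = (12 − 6.00) / 1.1 = 5.45 s
v² = v₀² + 2aΔx → Δx = (12² − 6.00²)/(2·1.1) = 49.1 m

Phase 3 (decelerating): v₀ = 12.0 m/s, a = -0.6 m/s².
v = v₀ + at → t = (4 − 12.0) / -0.6 = 13.3 s
v² = v₀² + 2aΔx → Δx = (4² − 12.0²)/(2·-0.6) = 107 m
Total time = 0.909 + 5.45 + 13.3 = 19.7 s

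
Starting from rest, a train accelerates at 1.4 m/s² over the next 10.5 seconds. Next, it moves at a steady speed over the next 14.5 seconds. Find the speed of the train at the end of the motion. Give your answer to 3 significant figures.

Phase 1 (accelerating): v₀ = 0 m/s, a = 1.4 m/s².
v = v₀ + at = 0 + (1.4)(10.5) = 14.7 m/s
Δx = v₀t + ½at² = 0·10.5 + 0.5·1.4·10.5² = 77.2 m

Phase 2 (constant speed): v₀ = 14.7 m/s, a = 0 m/s².
v = v₀ + at = 14.7 + (0)(14.5) = 14.7 m/s
Δx = v₀t + ½at² = 14.7·14.5 + 0.5·0·14.5² = 213 m
Final speed = 14.7 m/s

14.7 m/s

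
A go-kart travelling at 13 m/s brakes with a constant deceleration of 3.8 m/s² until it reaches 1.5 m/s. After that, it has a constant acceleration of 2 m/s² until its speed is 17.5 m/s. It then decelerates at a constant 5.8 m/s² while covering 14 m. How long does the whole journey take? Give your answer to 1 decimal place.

12.0 s

Phase 1 (decelerating): v₀ = 13.0 m/s, a = -3.8 m/s².
v = v₀ + at → t = (1.5 − 13.0) / -3.8 = 3.03 s
v² = v₀² + 2aΔx → Δx = (1.5² − 13.0²)/(2·-3.8) = 21.9 m

Phase 2 (accelerating): v₀ = 1.50 m/s, a = 2 m/s².
v = v₀ + at → t = (17.5 − 1.50) / 2 = 8.00 s
v² = v₀² + 2aΔx → Δx = (17.5² − 1.50²)/(2·2) = 76.0 m

Phase 3 (decelerating): v₀ = 17.5 m/s, a = -5.8 m/s².
v² = v₀² + 2aΔx = 17.5² + 2·-5.8·14 = 144 → v = 12.0 m/s
t = (v − v₀)/a = (12.0 − 17.5)/-5.8 = 0.949 s
Total time = 3.03 + 8.00 + 0.949 = 12.0 s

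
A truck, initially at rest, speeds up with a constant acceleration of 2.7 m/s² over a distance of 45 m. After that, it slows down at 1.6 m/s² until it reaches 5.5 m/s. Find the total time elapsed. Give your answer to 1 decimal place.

Phase 1 (accelerating): v₀ = 0 m/s, a = 2.7 m/s².
v² = v₀² + 2aΔx = 0² + 2·2.7·45 = 243 → v = 15.6 m/s
t = (v − v₀)/a = (15.6 − 0)/2.7 = 5.77 s

Phase 2 (decelerating): v₀ = 15.6 m/s, a = -1.6 m/s².
v = v₀ + at → t = (5.5 − 15.6) / -1.6 = 6.31 s
v² = v₀² + 2aΔx → Δx = (5.5² − 15.6²)/(2·-1.6) = 66.5 m
Total time = 5.77 + 6.31 = 12.1 s

12.1 s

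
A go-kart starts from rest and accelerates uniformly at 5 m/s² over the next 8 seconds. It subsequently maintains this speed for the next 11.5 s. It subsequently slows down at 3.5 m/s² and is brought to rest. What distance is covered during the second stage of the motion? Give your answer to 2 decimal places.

460.00 m

Phase 1 (accelerating): v₀ = 0 m/s, a = 5 m/s².
v = v₀ + at = 0 + (5)(8) = 40.0 m/s
Δx = v₀t + ½at² = 0·8 + 0.5·5·8² = 160 m

Phase 2 (constant speed): v₀ = 40.0 m/s, a = 0 m/s².
v = v₀ + at = 40.0 + (0)(11.5) = 40.0 m/s
Δx = v₀t + ½at² = 40.0·11.5 + 0.5·0·11.5² = 460 m
Distance in phase 2 = 460 m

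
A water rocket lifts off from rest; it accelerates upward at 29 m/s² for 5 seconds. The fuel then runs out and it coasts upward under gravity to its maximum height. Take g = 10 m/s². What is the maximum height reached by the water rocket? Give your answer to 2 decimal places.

1413.75 m

Phase 1 (powered ascent): v₀ = 0 m/s, a = 29 m/s².
v = v₀ + at = 0 + (29)(5) = 145 m/s
Δx = v₀t + ½at² = 0·5 + 0.5·29·5² = 362 m

Phase 2 (coasting upward): v₀ = 145 m/s, a = -10 m/s².
v = v₀ + at → t = (0 − 145) / -10 = 14.5 s
v² = v₀² + 2aΔx → Δx = (0² − 145²)/(2·-10) = 1050 m
Maximum height = 362 + 1050 = 1410 m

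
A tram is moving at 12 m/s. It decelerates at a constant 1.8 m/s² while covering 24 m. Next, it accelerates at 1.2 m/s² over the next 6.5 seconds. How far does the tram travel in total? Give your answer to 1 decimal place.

98.7 m

Phase 1 (decelerating): v₀ = 12.0 m/s, a = -1.8 m/s².
v² = v₀² + 2aΔx = 12.0² + 2·-1.8·24 = 57.6 → v = 7.59 m/s
t = (v − v₀)/a = (7.59 − 12.0)/-1.8 = 2.45 s

Phase 2 (accelerating): v₀ = 7.59 m/s, a = 1.2 m/s².
v = v₀ + at = 7.59 + (1.2)(6.5) = 15.4 m/s
Δx = v₀t + ½at² = 7.59·6.5 + 0.5·1.2·6.5² = 74.7 m
Total distance = 24.0 + 74.7 = 98.7 m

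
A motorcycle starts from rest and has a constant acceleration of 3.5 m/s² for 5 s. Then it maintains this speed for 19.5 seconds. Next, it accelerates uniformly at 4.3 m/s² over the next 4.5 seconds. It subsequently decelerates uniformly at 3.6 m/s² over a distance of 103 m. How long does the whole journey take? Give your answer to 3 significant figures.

Phase 1 (accelerating): v₀ = 0 m/s, a = 3.5 m/s².
v = v₀ + at = 0 + (3.5)(5) = 17.5 m/s
Δx = v₀t + ½at² = 0·5 + 0.5·3.5·5² = 43.8 m

Phase 2 (constant speed): v₀ = 17.5 m/s, a = 0 m/s².
v = v₀ + at = 17.5 + (0)(19.5) = 17.5 m/s
Δx = v₀t + ½at² = 17.5·19.5 + 0.5·0·19.5² = 341 m

Phase 3 (accelerating): v₀ = 17.5 m/s, a = 4.3 m/s².
v = v₀ + at = 17.5 + (4.3)(4.5) = 36.8 m/s
Δx = v₀t + ½at² = 17.5·4.5 + 0.5·4.3·4.5² = 122 m

Phase 4 (decelerating): v₀ = 36.8 m/s, a = -3.6 m/s².
v² = v₀² + 2aΔx = 36.8² + 2·-3.6·103 = 616 → v = 24.8 m/s
t = (v − v₀)/a = (24.8 − 36.8)/-3.6 = 3.34 s
Total time = 5.00 + 19.5 + 4.50 + 3.34 = 32.3 s

32.3 s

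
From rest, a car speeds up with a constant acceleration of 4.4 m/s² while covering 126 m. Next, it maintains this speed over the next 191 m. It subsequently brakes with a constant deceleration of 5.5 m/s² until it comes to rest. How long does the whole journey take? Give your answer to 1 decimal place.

Phase 1 (accelerating): v₀ = 0 m/s, a = 4.4 m/s².
v² = v₀² + 2aΔx = 0² + 2·4.4·126 = 1110 → v = 33.3 m/s
t = (v − v₀)/a = (33.3 − 0)/4.4 = 7.57 s

Phase 2 (constant speed): v₀ = 33.3 m/s, a = 0 m/s².
Constant speed: t = d/v = 191/33.3 = 5.74 s

Phase 3 (decelerating): v₀ = 33.3 m/s, a = -5.5 m/s².
v = v₀ + at → t = (0 − 33.3) / -5.5 = 6.05 s
v² = v₀² + 2aΔx → Δx = (0² − 33.3²)/(2·-5.5) = 101 m
Total time = 7.57 + 5.74 + 6.05 = 19.4 s

19.4 s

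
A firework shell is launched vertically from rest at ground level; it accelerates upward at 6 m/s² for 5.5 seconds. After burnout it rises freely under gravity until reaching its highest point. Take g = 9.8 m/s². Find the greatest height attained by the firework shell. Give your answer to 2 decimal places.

146.31 m

Phase 1 (powered ascent): v₀ = 0 m/s, a = 6 m/s².
v = v₀ + at = 0 + (6)(5.5) = 33.0 m/s
Δx = v₀t + ½at² = 0·5.5 + 0.5·6·5.5² = 90.8 m

Phase 2 (coasting upward): v₀ = 33.0 m/s, a = -9.8 m/s².
v = v₀ + at → t = (0 − 33.0) / -9.8 = 3.37 s
v² = v₀² + 2aΔx → Δx = (0² − 33.0²)/(2·-9.8) = 55.6 m
Maximum height = 90.8 + 55.6 = 146 m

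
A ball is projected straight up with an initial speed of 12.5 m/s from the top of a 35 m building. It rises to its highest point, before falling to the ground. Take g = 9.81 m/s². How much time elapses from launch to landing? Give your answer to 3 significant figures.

4.23 s

Phase 1 (rising): v₀ = 12.5 m/s, a = -9.81 m/s².
v = v₀ + at → t = (0 − 12.5) / -9.81 = 1.27 s
v² = v₀² + 2aΔx → Δx = (0² − 12.5²)/(2·-9.81) = 7.96 m

Phase 2 (falling): v₀ = 0 m/s, a = -9.81 m/s².
Falls 43.0 m from rest: t = √(2·43.0/9.81) = 2.96 s; v = g·t = 29.0 m/s.
Total time = 1.27 + 2.96 = 4.23 s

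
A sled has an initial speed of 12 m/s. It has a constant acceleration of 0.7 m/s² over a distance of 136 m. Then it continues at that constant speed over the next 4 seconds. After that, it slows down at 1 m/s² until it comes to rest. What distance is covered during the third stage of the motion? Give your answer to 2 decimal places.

167.20 m

Phase 1 (accelerating): v₀ = 12.0 m/s, a = 0.7 m/s².
v² = v₀² + 2aΔx = 12.0² + 2·0.7·136 = 334 → v = 18.3 m/s
t = (v − v₀)/a = (18.3 − 12.0)/0.7 = 8.98 s

Phase 2 (constant speed): v₀ = 18.3 m/s, a = 0 m/s².
v = v₀ + at = 18.3 + (0)(4) = 18.3 m/s
Δx = v₀t + ½at² = 18.3·4 + 0.5·0·4² = 73.1 m

Phase 3 (decelerating): v₀ = 18.3 m/s, a = -1 m/s².
v = v₀ + at → t = (0 − 18.3) / -1 = 18.3 s
v² = v₀² + 2aΔx → Δx = (0² − 18.3²)/(2·-1) = 167 m
Distance in phase 3 = 167 m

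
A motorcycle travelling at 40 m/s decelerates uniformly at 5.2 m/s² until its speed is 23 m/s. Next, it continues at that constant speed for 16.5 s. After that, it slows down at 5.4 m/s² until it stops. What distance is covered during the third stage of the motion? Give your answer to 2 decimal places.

48.98 m

Phase 1 (decelerating): v₀ = 40.0 m/s, a = -5.2 m/s².
v = v₀ + at → t = (23 − 40.0) / -5.2 = 3.27 s
v² = v₀² + 2aΔx → Δx = (23² − 40.0²)/(2·-5.2) = 103 m

Phase 2 (constant speed): v₀ = 23.0 m/s, a = 0 m/s².
v = v₀ + at = 23.0 + (0)(16.5) = 23.0 m/s
Δx = v₀t + ½at² = 23.0·16.5 + 0.5·0·16.5² = 380 m

Phase 3 (decelerating): v₀ = 23.0 m/s, a = -5.4 m/s².
v = v₀ + at → t = (0 − 23.0) / -5.4 = 4.26 s
v² = v₀² + 2aΔx → Δx = (0² − 23.0²)/(2·-5.4) = 49.0 m
Distance in phase 3 = 49.0 m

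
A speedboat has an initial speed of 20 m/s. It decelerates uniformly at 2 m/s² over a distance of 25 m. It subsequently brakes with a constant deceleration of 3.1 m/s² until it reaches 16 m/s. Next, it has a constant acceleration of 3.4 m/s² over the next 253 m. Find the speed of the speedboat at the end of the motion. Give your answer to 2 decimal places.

44.46 m/s

Phase 1 (decelerating): v₀ = 20.0 m/s, a = -2 m/s².
v² = v₀² + 2aΔx = 20.0² + 2·-2·25 = 300 → v = 17.3 m/s
t = (v − v₀)/a = (17.3 − 20.0)/-2 = 1.34 s

Phase 2 (decelerating): v₀ = 17.3 m/s, a = -3.1 m/s².
v = v₀ + at → t = (16 − 17.3) / -3.1 = 0.426 s
v² = v₀² + 2aΔx → Δx = (16² − 17.3²)/(2·-3.1) = 7.10 m

Phase 3 (accelerating): v₀ = 16.0 m/s, a = 3.4 m/s².
v² = v₀² + 2aΔx = 16.0² + 2·3.4·253 = 1980 → v = 44.5 m/s
t = (v − v₀)/a = (44.5 − 16.0)/3.4 = 8.37 s
Final speed = 44.5 m/s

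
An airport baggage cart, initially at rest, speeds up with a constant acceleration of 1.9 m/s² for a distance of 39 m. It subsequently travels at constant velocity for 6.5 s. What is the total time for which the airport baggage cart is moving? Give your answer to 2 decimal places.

12.91 s

Phase 1 (accelerating): v₀ = 0 m/s, a = 1.9 m/s².
v² = v₀² + 2aΔx = 0² + 2·1.9·39 = 148 → v = 12.2 m/s
t = (v − v₀)/a = (12.2 − 0)/1.9 = 6.41 s

Phase 2 (constant speed): v₀ = 12.2 m/s, a = 0 m/s².
v = v₀ + at = 12.2 + (0)(6.5) = 12.2 m/s
Δx = v₀t + ½at² = 12.2·6.5 + 0.5·0·6.5² = 79.1 m
Total time = 6.41 + 6.50 = 12.9 s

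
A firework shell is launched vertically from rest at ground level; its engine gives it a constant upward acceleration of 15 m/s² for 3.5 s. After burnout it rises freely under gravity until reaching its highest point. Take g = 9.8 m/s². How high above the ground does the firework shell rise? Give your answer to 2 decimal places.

232.50 m

Phase 1 (powered ascent): v₀ = 0 m/s, a = 15 m/s².
v = v₀ + at = 0 + (15)(3.5) = 52.5 m/s
Δx = v₀t + ½at² = 0·3.5 + 0.5·15·3.5² = 91.9 m

Phase 2 (coasting upward): v₀ = 52.5 m/s, a = -9.8 m/s².
v = v₀ + at → t = (0 − 52.5) / -9.8 = 5.36 s
v² = v₀² + 2aΔx → Δx = (0² − 52.5²)/(2·-9.8) = 141 m
Maximum height = 91.9 + 141 = 232 m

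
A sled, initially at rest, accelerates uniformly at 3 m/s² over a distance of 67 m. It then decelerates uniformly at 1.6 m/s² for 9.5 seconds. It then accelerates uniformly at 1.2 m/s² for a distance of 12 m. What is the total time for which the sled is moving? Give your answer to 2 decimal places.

18.17 s

Phase 1 (accelerating): v₀ = 0 m/s, a = 3 m/s².
v² = v₀² + 2aΔx = 0² + 2·3·67 = 402 → v = 20.0 m/s
t = (v − v₀)/a = (20.0 − 0)/3 = 6.68 s

Phase 2 (decelerating): v₀ = 20.0 m/s, a = -1.6 m/s².
v = v₀ + at = 20.0 + (-1.6)(9.5) = 4.85 m/s
Δx = v₀t + ½at² = 20.0·9.5 + 0.5·-1.6·9.5² = 118 m

Phase 3 (accelerating): v₀ = 4.85 m/s, a = 1.2 m/s².
v² = v₀² + 2aΔx = 4.85² + 2·1.2·12 = 52.3 → v = 7.23 m/s
t = (v − v₀)/a = (7.23 − 4.85)/1.2 = 1.99 s
Total time = 6.68 + 9.50 + 1.99 = 18.2 s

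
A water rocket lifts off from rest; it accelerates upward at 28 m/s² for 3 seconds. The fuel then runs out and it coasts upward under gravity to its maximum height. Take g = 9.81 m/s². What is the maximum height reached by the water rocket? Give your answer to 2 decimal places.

485.63 m

Phase 1 (powered ascent): v₀ = 0 m/s, a = 28 m/s².
v = v₀ + at = 0 + (28)(3) = 84.0 m/s
Δx = v₀t + ½at² = 0·3 + 0.5·28·3² = 126 m

Phase 2 (coasting upward): v₀ = 84.0 m/s, a = -9.81 m/s².
v = v₀ + at → t = (0 − 84.0) / -9.81 = 8.56 s
v² = v₀² + 2aΔx → Δx = (0² − 84.0²)/(2·-9.81) = 360 m
Maximum height = 126 + 360 = 486 m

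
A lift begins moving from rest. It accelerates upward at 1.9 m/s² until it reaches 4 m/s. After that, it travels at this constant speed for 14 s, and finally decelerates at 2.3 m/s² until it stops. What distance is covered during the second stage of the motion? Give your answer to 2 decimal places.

56.00 m

Phase 1 (accelerating): v₀ = 0 m/s, a = 1.9 m/s².
v = v₀ + at → t = (4 − 0) / 1.9 = 2.11 s
v² = v₀² + 2aΔx → Δx = (4² − 0²)/(2·1.9) = 4.21 m

Phase 2 (constant speed): v₀ = 4.00 m/s, a = 0 m/s².
v = v₀ + at = 4.00 + (0)(14) = 4.00 m/s
Δx = v₀t + ½at² = 4.00·14 + 0.5·0·14² = 56.0 m
Distance in phase 2 = 56.0 m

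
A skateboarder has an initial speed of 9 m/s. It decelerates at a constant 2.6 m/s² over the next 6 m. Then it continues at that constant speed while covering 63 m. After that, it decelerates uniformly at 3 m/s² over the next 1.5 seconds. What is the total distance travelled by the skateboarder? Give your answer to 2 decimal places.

76.21 m

Phase 1 (decelerating): v₀ = 9.00 m/s, a = -2.6 m/s².
v² = v₀² + 2aΔx = 9.00² + 2·-2.6·6 = 49.8 → v = 7.06 m/s
t = (v − v₀)/a = (7.06 − 9.00)/-2.6 = 0.747 s

Phase 2 (constant speed): v₀ = 7.06 m/s, a = 0 m/s².
Constant speed: t = d/v = 63/7.06 = 8.93 s

Phase 3 (decelerating): v₀ = 7.06 m/s, a = -3 m/s².
v = v₀ + at = 7.06 + (-3)(1.5) = 2.56 m/s
Δx = v₀t + ½at² = 7.06·1.5 + 0.5·-3·1.5² = 7.21 m
Total distance = 6.00 + 63.0 + 7.21 = 76.2 m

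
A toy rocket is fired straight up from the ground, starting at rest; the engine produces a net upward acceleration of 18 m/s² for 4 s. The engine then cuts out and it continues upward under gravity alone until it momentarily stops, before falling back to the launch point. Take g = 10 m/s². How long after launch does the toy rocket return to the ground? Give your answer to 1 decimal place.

20.2 s

Phase 1 (powered ascent): v₀ = 0 m/s, a = 18 m/s².
v = v₀ + at = 0 + (18)(4) = 72.0 m/s
Δx = v₀t + ½at² = 0·4 + 0.5·18·4² = 144 m

Phase 2 (coasting upward): v₀ = 72.0 m/s, a = -10 m/s².
v = v₀ + at → t = (0 − 72.0) / -10 = 7.20 s
v² = v₀² + 2aΔx → Δx = (0² − 72.0²)/(2·-10) = 259 m

Phase 3 (free fall): v₀ = 0 m/s, a = -10 m/s².
Falls 403 m from rest: t = √(2·403/10) = 8.98 s; v = g·t = 89.8 m/s.
Total time = 4.00 + 7.20 + 8.98 = 20.2 s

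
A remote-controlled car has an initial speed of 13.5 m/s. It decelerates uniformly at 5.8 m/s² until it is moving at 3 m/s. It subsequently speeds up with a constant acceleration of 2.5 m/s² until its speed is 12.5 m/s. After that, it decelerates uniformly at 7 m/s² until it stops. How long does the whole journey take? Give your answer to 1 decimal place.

7.4 s

Phase 1 (decelerating): v₀ = 13.5 m/s, a = -5.8 m/s².
v = v₀ + at → t = (3 − 13.5) / -5.8 = 1.81 s
v² = v₀² + 2aΔx → Δx = (3² − 13.5²)/(2·-5.8) = 14.9 m

Phase 2 (accelerating): v₀ = 3.00 m/s, a = 2.5 m/s².
v = v₀ + at → t = (12.5 − 3.00) / 2.5 = 3.80 s
v² = v₀² + 2aΔx → Δx = (12.5² − 3.00²)/(2·2.5) = 29.4 m

Phase 3 (decelerating): v₀ = 12.5 m/s, a = -7 m/s².
v = v₀ + at → t = (0 − 12.5) / -7 = 1.79 s
v² = v₀² + 2aΔx → Δx = (0² − 12.5²)/(2·-7) = 11.2 m
Total time = 1.81 + 3.80 + 1.79 = 7.40 s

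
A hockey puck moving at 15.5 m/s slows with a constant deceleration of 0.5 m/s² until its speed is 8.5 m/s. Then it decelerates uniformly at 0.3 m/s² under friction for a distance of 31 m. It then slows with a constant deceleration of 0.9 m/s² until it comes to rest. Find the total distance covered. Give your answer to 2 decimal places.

228.81 m

Phase 1 (decelerating): v₀ = 15.5 m/s, a = -0.5 m/s².
v = v₀ + at → t = (8.5 − 15.5) / -0.5 = 14.0 s
v² = v₀² + 2aΔx → Δx = (8.5² − 15.5²)/(2·-0.5) = 168 m

Phase 2 (decelerating): v₀ = 8.50 m/s, a = -0.3 m/s².
v² = v₀² + 2aΔx = 8.50² + 2·-0.3·31 = 53.7 → v = 7.32 m/s
t = (v − v₀)/a = (7.32 − 8.50)/-0.3 = 3.92 s

Phase 3 (decelerating): v₀ = 7.32 m/s, a = -0.9 m/s².
v = v₀ + at → t = (0 − 7.32) / -0.9 = 8.14 s
v² = v₀² + 2aΔx → Δx = (0² − 7.32²)/(2·-0.9) = 29.8 m
Total distance = 168 + 31.0 + 29.8 = 229 m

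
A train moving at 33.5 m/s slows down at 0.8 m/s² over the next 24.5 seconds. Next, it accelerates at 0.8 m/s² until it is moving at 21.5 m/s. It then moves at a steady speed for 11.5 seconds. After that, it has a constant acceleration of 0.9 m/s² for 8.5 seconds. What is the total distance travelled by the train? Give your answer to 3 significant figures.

Phase 1 (decelerating): v₀ = 33.5 m/s, a = -0.8 m/s².
v = v₀ + at = 33.5 + (-0.8)(24.5) = 13.9 m/s
Δx = v₀t + ½at² = 33.5·24.5 + 0.5·-0.8·24.5² = 581 m

Phase 2 (accelerating): v₀ = 13.9 m/s, a = 0.8 m/s².
v = v₀ + at → t = (21.5 − 13.9) / 0.8 = 9.50 s
v² = v₀² + 2aΔx → Δx = (21.5² − 13.9²)/(2·0.8) = 168 m

Phase 3 (constant speed): v₀ = 21.5 m/s, a = 0 m/s².
v = v₀ + at = 21.5 + (0)(11.5) = 21.5 m/s
Δx = v₀t + ½at² = 21.5·11.5 + 0.5·0·11.5² = 247 m

Phase 4 (accelerating): v₀ = 21.5 m/s, a = 0.9 m/s².
v = v₀ + at = 21.5 + (0.9)(8.5) = 29.1 m/s
Δx = v₀t + ½at² = 21.5·8.5 + 0.5·0.9·8.5² = 215 m
Total distance = 581 + 168 + 247 + 215 = 1210 m

1210 m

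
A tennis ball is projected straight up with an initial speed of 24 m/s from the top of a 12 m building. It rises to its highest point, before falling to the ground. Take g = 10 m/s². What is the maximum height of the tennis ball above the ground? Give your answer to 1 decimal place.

40.8 m

Phase 1 (rising): v₀ = 24.0 m/s, a = -10 m/s².
v = v₀ + at → t = (0 − 24.0) / -10 = 2.40 s
v² = v₀² + 2aΔx → Δx = (0² − 24.0²)/(2·-10) = 28.8 m
Maximum height = 12 + 28.8 = 40.8 m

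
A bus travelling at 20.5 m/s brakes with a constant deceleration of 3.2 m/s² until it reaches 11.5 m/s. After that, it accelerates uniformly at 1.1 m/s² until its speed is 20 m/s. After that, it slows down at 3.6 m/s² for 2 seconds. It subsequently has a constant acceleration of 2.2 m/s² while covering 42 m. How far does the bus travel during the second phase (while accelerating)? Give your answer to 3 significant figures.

Phase 1 (decelerating): v₀ = 20.5 m/s, a = -3.2 m/s².
v = v₀ + at → t = (11.5 − 20.5) / -3.2 = 2.81 s
v² = v₀² + 2aΔx → Δx = (11.5² − 20.5²)/(2·-3.2) = 45.0 m

Phase 2 (accelerating): v₀ = 11.5 m/s, a = 1.1 m/s².
v = v₀ + at → t = (20 − 11.5) / 1.1 = 7.73 s
v² = v₀² + 2aΔx → Δx = (20² − 11.5²)/(2·1.1) = 122 m
Distance in phase 2 = 122 m

122 m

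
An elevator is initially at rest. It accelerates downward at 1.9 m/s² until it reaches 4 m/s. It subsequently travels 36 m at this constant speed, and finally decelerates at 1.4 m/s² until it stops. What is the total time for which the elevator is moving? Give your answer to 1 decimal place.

Phase 1 (accelerating): v₀ = 0 m/s, a = 1.9 m/s².
v = v₀ + at → t = (4 − 0) / 1.9 = 2.11 s
v² = v₀² + 2aΔx → Δx = (4² − 0²)/(2·1.9) = 4.21 m

Phase 2 (constant speed): v₀ = 4.00 m/s, a = 0 m/s².
Constant speed: t = d/v = 36/4.00 = 9.00 s

Phase 3 (decelerating): v₀ = 4.00 m/s, a = -1.4 m/s².
v = v₀ + at → t = (0 − 4.00) / -1.4 = 2.86 s
v² = v₀² + 2aΔx → Δx = (0² − 4.00²)/(2·-1.4) = 5.71 m
Total time = 2.11 + 9.00 + 2.86 = 14.0 s

14.0 s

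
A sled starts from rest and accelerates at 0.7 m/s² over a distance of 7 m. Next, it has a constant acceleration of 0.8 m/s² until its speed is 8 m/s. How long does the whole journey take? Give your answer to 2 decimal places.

10.56 s

Phase 1 (accelerating): v₀ = 0 m/s, a = 0.7 m/s².
v² = v₀² + 2aΔx = 0² + 2·0.7·7 = 9.80 → v = 3.13 m/s
t = (v − v₀)/a = (3.13 − 0)/0.7 = 4.47 s

Phase 2 (accelerating): v₀ = 3.13 m/s, a = 0.8 m/s².
v = v₀ + at → t = (8 − 3.13) / 0.8 = 6.09 s
v² = v₀² + 2aΔx → Δx = (8² − 3.13²)/(2·0.8) = 33.9 m
Total time = 4.47 + 6.09 = 10.6 s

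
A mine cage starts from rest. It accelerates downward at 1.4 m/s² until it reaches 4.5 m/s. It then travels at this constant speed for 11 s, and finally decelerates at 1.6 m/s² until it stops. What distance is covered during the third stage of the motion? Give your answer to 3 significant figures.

Phase 1 (accelerating): v₀ = 0 m/s, a = 1.4 m/s².
v = v₀ + at → t = (4.5 − 0) / 1.4 = 3.21 s
v² = v₀² + 2aΔx → Δx = (4.5² − 0²)/(2·1.4) = 7.23 m

Phase 2 (constant speed): v₀ = 4.50 m/s, a = 0 m/s².
v = v₀ + at = 4.50 + (0)(11) = 4.50 m/s
Δx = v₀t + ½at² = 4.50·11 + 0.5·0·11² = 49.5 m

Phase 3 (decelerating): v₀ = 4.50 m/s, a = -1.6 m/s².
v = v₀ + at → t = (0 − 4.50) / -1.6 = 2.81 s
v² = v₀² + 2aΔx → Δx = (0² − 4.50²)/(2·-1.6) = 6.33 m
Distance in phase 3 = 6.33 m

6.33 m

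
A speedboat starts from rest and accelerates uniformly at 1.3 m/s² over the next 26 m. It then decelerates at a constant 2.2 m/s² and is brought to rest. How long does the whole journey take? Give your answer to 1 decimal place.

Phase 1 (accelerating): v₀ = 0 m/s, a = 1.3 m/s².
v² = v₀² + 2aΔx = 0² + 2·1.3·26 = 67.6 → v = 8.22 m/s
t = (v − v₀)/a = (8.22 − 0)/1.3 = 6.32 s

Phase 2 (decelerating): v₀ = 8.22 m/s, a = -2.2 m/s².
v = v₀ + at → t = (0 − 8.22) / -2.2 = 3.74 s
v² = v₀² + 2aΔx → Δx = (0² − 8.22²)/(2·-2.2) = 15.4 m
Total time = 6.32 + 3.74 = 10.1 s

10.1 s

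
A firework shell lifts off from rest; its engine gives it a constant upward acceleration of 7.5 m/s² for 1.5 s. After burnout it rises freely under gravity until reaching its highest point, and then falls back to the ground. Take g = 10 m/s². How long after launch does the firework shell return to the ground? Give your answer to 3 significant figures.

Phase 1 (powered ascent): v₀ = 0 m/s, a = 7.5 m/s².
v = v₀ + at = 0 + (7.5)(1.5) = 11.2 m/s
Δx = v₀t + ½at² = 0·1.5 + 0.5·7.5·1.5² = 8.44 m

Phase 2 (coasting upward): v₀ = 11.2 m/s, a = -10 m/s².
v = v₀ + at → t = (0 − 11.2) / -10 = 1.12 s
v² = v₀² + 2aΔx → Δx = (0² − 11.2²)/(2·-10) = 6.33 m

Phase 3 (free fall): v₀ = 0 m/s, a = -10 m/s².
Falls 14.8 m from rest: t = √(2·14.8/10) = 1.72 s; v = g·t = 17.2 m/s.
Total time = 1.50 + 1.12 + 1.72 = 4.34 s

4.34 s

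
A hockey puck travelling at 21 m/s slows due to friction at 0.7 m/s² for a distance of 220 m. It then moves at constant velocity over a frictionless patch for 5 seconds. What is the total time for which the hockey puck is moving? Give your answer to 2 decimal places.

18.52 s

Phase 1 (decelerating): v₀ = 21.0 m/s, a = -0.7 m/s².
v² = v₀² + 2aΔx = 21.0² + 2·-0.7·220 = 133 → v = 11.5 m/s
t = (v − v₀)/a = (11.5 − 21.0)/-0.7 = 13.5 s

Phase 2 (constant speed): v₀ = 11.5 m/s, a = 0 m/s².
v = v₀ + at = 11.5 + (0)(5) = 11.5 m/s
Δx = v₀t + ½at² = 11.5·5 + 0.5·0·5² = 57.7 m
Total time = 13.5 + 5.00 = 18.5 s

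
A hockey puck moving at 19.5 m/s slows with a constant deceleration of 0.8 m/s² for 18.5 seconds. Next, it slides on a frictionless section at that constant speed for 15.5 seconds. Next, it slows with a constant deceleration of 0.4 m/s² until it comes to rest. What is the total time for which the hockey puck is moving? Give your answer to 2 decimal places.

Phase 1 (decelerating): v₀ = 19.5 m/s, a = -0.8 m/s².
v = v₀ + at = 19.5 + (-0.8)(18.5) = 4.70 m/s
Δx = v₀t + ½at² = 19.5·18.5 + 0.5·-0.8·18.5² = 224 m

Phase 2 (constant speed): v₀ = 4.70 m/s, a = 0 m/s².
v = v₀ + at = 4.70 + (0)(15.5) = 4.70 m/s
Δx = v₀t + ½at² = 4.70·15.5 + 0.5·0·15.5² = 72.8 m

Phase 3 (decelerating): v₀ = 4.70 m/s, a = -0.4 m/s².
v = v₀ + at → t = (0 − 4.70) / -0.4 = 11.7 s
v² = v₀² + 2aΔx → Δx = (0² − 4.70²)/(2·-0.4) = 27.6 m
Total time = 18.5 + 15.5 + 11.7 = 45.8 s

45.75 s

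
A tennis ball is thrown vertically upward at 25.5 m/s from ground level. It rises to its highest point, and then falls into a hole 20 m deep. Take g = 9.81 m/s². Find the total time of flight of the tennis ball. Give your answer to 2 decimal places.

Phase 1 (rising): v₀ = 25.5 m/s, a = -9.81 m/s².
v = v₀ + at → t = (0 − 25.5) / -9.81 = 2.60 s
v² = v₀² + 2aΔx → Δx = (0² − 25.5²)/(2·-9.81) = 33.1 m

Phase 2 (falling): v₀ = 0 m/s, a = -9.81 m/s².
Falls 53.1 m from rest: t = √(2·53.1/9.81) = 3.29 s; v = g·t = 32.3 m/s.
Total time = 2.60 + 3.29 = 5.89 s

5.89 s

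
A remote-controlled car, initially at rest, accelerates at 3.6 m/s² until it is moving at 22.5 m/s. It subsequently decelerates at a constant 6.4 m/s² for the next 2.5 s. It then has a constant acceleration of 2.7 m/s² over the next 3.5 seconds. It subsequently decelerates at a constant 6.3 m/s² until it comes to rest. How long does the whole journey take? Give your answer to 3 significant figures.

14.8 s

Phase 1 (accelerating): v₀ = 0 m/s, a = 3.6 m/s².
v = v₀ + at → t = (22.5 − 0) / 3.6 = 6.25 s
v² = v₀² + 2aΔx → Δx = (22.5² − 0²)/(2·3.6) = 70.3 m

Phase 2 (decelerating): v₀ = 22.5 m/s, a = -6.4 m/s².
v = v₀ + at = 22.5 + (-6.4)(2.5) = 6.50 m/s
Δx = v₀t + ½at² = 22.5·2.5 + 0.5·-6.4·2.5² = 36.2 m

Phase 3 (accelerating): v₀ = 6.50 m/s, a = 2.7 m/s².
v = v₀ + at = 6.50 + (2.7)(3.5) = 16.0 m/s
Δx = v₀t + ½at² = 6.50·3.5 + 0.5·2.7·3.5² = 39.3 m

Phase 4 (decelerating): v₀ = 16.0 m/s, a = -6.3 m/s².
v = v₀ + at → t = (0 − 16.0) / -6.3 = 2.53 s
v² = v₀² + 2aΔx → Δx = (0² − 16.0²)/(2·-6.3) = 20.2 m
Total time = 6.25 + 2.50 + 3.50 + 2.53 = 14.8 s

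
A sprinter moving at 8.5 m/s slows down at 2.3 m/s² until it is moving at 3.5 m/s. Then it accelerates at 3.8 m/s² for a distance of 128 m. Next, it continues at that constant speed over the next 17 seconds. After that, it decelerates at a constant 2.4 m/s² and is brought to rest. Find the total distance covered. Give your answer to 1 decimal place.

Phase 1 (decelerating): v₀ = 8.50 m/s, a = -2.3 m/s².
v = v₀ + at → t = (3.5 − 8.50) / -2.3 = 2.17 s
v² = v₀² + 2aΔx → Δx = (3.5² − 8.50²)/(2·-2.3) = 13.0 m

Phase 2 (accelerating): v₀ = 3.50 m/s, a = 3.8 m/s².
v² = v₀² + 2aΔx = 3.50² + 2·3.8·128 = 985 → v = 31.4 m/s
t = (v − v₀)/a = (31.4 − 3.50)/3.8 = 7.34 s

Phase 3 (constant speed): v₀ = 31.4 m/s, a = 0 m/s².
v = v₀ + at = 31.4 + (0)(17) = 31.4 m/s
Δx = v₀t + ½at² = 31.4·17 + 0.5·0·17² = 534 m

Phase 4 (decelerating): v₀ = 31.4 m/s, a = -2.4 m/s².
v = v₀ + at → t = (0 − 31.4) / -2.4 = 13.1 s
v² = v₀² + 2aΔx → Δx = (0² − 31.4²)/(2·-2.4) = 205 m
Total distance = 13.0 + 128 + 534 + 205 = 880 m

879.8 m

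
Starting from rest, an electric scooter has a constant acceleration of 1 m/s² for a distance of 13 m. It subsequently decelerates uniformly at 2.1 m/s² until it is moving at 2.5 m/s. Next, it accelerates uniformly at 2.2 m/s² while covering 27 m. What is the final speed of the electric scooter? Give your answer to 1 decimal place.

11.2 m/s

Phase 1 (accelerating): v₀ = 0 m/s, a = 1 m/s².
v² = v₀² + 2aΔx = 0² + 2·1·13 = 26.0 → v = 5.10 m/s
t = (v − v₀)/a = (5.10 − 0)/1 = 5.10 s

Phase 2 (decelerating): v₀ = 5.10 m/s, a = -2.1 m/s².
v = v₀ + at → t = (2.5 − 5.10) / -2.1 = 1.24 s
v² = v₀² + 2aΔx → Δx = (2.5² − 5.10²)/(2·-2.1) = 4.70 m

Phase 3 (accelerating): v₀ = 2.50 m/s, a = 2.2 m/s².
v² = v₀² + 2aΔx = 2.50² + 2·2.2·27 = 125 → v = 11.2 m/s
t = (v − v₀)/a = (11.2 − 2.50)/2.2 = 3.95 s
Final speed = 11.2 m/s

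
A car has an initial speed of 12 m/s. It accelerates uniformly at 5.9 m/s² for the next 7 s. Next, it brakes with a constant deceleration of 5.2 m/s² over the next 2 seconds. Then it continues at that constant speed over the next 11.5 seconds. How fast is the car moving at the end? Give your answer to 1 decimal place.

42.9 m/s

Phase 1 (accelerating): v₀ = 12.0 m/s, a = 5.9 m/s².
v = v₀ + at = 12.0 + (5.9)(7) = 53.3 m/s
Δx = v₀t + ½at² = 12.0·7 + 0.5·5.9·7² = 229 m

Phase 2 (decelerating): v₀ = 53.3 m/s, a = -5.2 m/s².
v = v₀ + at = 53.3 + (-5.2)(2) = 42.9 m/s
Δx = v₀t + ½at² = 53.3·2 + 0.5·-5.2·2² = 96.2 m

Phase 3 (constant speed): v₀ = 42.9 m/s, a = 0 m/s².
v = v₀ + at = 42.9 + (0)(11.5) = 42.9 m/s
Δx = v₀t + ½at² = 42.9·11.5 + 0.5·0·11.5² = 493 m
Final speed = 42.9 m/s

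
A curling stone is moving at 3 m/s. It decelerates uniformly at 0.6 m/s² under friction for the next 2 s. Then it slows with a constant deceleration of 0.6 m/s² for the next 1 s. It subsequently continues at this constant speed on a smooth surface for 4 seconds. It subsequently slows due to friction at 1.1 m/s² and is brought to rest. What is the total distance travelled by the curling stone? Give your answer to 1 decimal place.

Phase 1 (decelerating): v₀ = 3.00 m/s, a = -0.6 m/s².
v = v₀ + at = 3.00 + (-0.6)(2) = 1.80 m/s
Δx = v₀t + ½at² = 3.00·2 + 0.5·-0.6·2² = 4.80 m

Phase 2 (decelerating): v₀ = 1.80 m/s, a = -0.6 m/s².
v = v₀ + at = 1.80 + (-0.6)(1) = 1.20 m/s
Δx = v₀t + ½at² = 1.80·1 + 0.5·-0.6·1² = 1.50 m

Phase 3 (constant speed): v₀ = 1.20 m/s, a = 0 m/s².
v = v₀ + at = 1.20 + (0)(4) = 1.20 m/s
Δx = v₀t + ½at² = 1.20·4 + 0.5·0·4² = 4.80 m

Phase 4 (decelerating): v₀ = 1.20 m/s, a = -1.1 m/s².
v = v₀ + at → t = (0 − 1.20) / -1.1 = 1.09 s
v² = v₀² + 2aΔx → Δx = (0² − 1.20²)/(2·-1.1) = 0.655 m
Total distance = 4.80 + 1.50 + 4.80 + 0.655 = 11.8 m

11.8 m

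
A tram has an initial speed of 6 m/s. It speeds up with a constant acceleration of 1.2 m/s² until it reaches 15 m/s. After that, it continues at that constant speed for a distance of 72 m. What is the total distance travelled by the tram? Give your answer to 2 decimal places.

Phase 1 (accelerating): v₀ = 6.00 m/s, a = 1.2 m/s².
v = v₀ + at → t = (15 − 6.00) / 1.2 = 7.50 s
v² = v₀² + 2aΔx → Δx = (15² − 6.00²)/(2·1.2) = 78.8 m

Phase 2 (constant speed): v₀ = 15.0 m/s, a = 0 m/s².
Constant speed: t = d/v = 72/15.0 = 4.80 s
Total distance = 78.8 + 72.0 = 151 m

150.75 m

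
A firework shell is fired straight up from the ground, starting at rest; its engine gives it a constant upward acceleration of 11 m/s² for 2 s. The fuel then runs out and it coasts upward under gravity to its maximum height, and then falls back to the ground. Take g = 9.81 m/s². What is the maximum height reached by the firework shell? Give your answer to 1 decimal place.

Phase 1 (powered ascent): v₀ = 0 m/s, a = 11 m/s².
v = v₀ + at = 0 + (11)(2) = 22.0 m/s
Δx = v₀t + ½at² = 0·2 + 0.5·11·2² = 22.0 m

Phase 2 (coasting upward): v₀ = 22.0 m/s, a = -9.81 m/s².
v = v₀ + at → t = (0 − 22.0) / -9.81 = 2.24 s
v² = v₀² + 2aΔx → Δx = (0² − 22.0²)/(2·-9.81) = 24.7 m
Maximum height = 22.0 + 24.7 = 46.7 m

46.7 m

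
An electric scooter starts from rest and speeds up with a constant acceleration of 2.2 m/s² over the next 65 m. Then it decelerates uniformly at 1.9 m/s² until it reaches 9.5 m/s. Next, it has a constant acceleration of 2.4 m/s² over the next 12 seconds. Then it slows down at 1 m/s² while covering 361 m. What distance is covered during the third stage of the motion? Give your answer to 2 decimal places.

286.80 m

Phase 1 (accelerating): v₀ = 0 m/s, a = 2.2 m/s².
v² = v₀² + 2aΔx = 0² + 2·2.2·65 = 286 → v = 16.9 m/s
t = (v − v₀)/a = (16.9 − 0)/2.2 = 7.69 s

Phase 2 (decelerating): v₀ = 16.9 m/s, a = -1.9 m/s².
v = v₀ + at → t = (9.5 − 16.9) / -1.9 = 3.90 s
v² = v₀² + 2aΔx → Δx = (9.5² − 16.9²)/(2·-1.9) = 51.5 m

Phase 3 (accelerating): v₀ = 9.50 m/s, a = 2.4 m/s².
v = v₀ + at = 9.50 + (2.4)(12) = 38.3 m/s
Δx = v₀t + ½at² = 9.50·12 + 0.5·2.4·12² = 287 m
Distance in phase 3 = 287 m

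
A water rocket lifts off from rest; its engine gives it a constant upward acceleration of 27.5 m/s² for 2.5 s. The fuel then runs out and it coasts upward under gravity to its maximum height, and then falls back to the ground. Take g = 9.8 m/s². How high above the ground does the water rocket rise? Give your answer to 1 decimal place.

327.1 m

Phase 1 (powered ascent): v₀ = 0 m/s, a = 27.5 m/s².
v = v₀ + at = 0 + (27.5)(2.5) = 68.8 m/s
Δx = v₀t + ½at² = 0·2.5 + 0.5·27.5·2.5² = 85.9 m

Phase 2 (coasting upward): v₀ = 68.8 m/s, a = -9.8 m/s².
v = v₀ + at → t = (0 − 68.8) / -9.8 = 7.02 s
v² = v₀² + 2aΔx → Δx = (0² − 68.8²)/(2·-9.8) = 241 m
Maximum height = 85.9 + 241 = 327 m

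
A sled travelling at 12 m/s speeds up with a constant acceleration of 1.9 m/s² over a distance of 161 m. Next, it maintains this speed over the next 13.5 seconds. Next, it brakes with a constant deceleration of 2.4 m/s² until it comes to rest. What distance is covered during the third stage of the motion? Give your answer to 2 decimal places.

Phase 1 (accelerating): v₀ = 12.0 m/s, a = 1.9 m/s².
v² = v₀² + 2aΔx = 12.0² + 2·1.9·161 = 756 → v = 27.5 m/s
t = (v − v₀)/a = (27.5 − 12.0)/1.9 = 8.15 s

Phase 2 (constant speed): v₀ = 27.5 m/s, a = 0 m/s².
v = v₀ + at = 27.5 + (0)(13.5) = 27.5 m/s
Δx = v₀t + ½at² = 27.5·13.5 + 0.5·0·13.5² = 371 m

Phase 3 (decelerating): v₀ = 27.5 m/s, a = -2.4 m/s².
v = v₀ + at → t = (0 − 27.5) / -2.4 = 11.5 s
v² = v₀² + 2aΔx → Δx = (0² − 27.5²)/(2·-2.4) = 157 m
Distance in phase 3 = 157 m

157.46 m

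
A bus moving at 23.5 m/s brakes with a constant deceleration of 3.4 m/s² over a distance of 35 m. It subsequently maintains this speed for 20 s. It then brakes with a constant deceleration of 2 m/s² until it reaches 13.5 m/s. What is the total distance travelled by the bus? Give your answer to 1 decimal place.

422.5 m

Phase 1 (decelerating): v₀ = 23.5 m/s, a = -3.4 m/s².
v² = v₀² + 2aΔx = 23.5² + 2·-3.4·35 = 314 → v = 17.7 m/s
t = (v − v₀)/a = (17.7 − 23.5)/-3.4 = 1.70 s

Phase 2 (constant speed): v₀ = 17.7 m/s, a = 0 m/s².
v = v₀ + at = 17.7 + (0)(20) = 17.7 m/s
Δx = v₀t + ½at² = 17.7·20 + 0.5·0·20² = 355 m

Phase 3 (decelerating): v₀ = 17.7 m/s, a = -2 m/s².
v = v₀ + at → t = (13.5 − 17.7) / -2 = 2.11 s
v² = v₀² + 2aΔx → Δx = (13.5² − 17.7²)/(2·-2) = 33.0 m
Total distance = 35.0 + 355 + 33.0 = 423 m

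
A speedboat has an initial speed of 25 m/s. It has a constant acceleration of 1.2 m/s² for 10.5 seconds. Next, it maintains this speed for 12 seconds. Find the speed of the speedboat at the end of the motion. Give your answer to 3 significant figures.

Phase 1 (accelerating): v₀ = 25.0 m/s, a = 1.2 m/s².
v = v₀ + at = 25.0 + (1.2)(10.5) = 37.6 m/s
Δx = v₀t + ½at² = 25.0·10.5 + 0.5·1.2·10.5² = 329 m

Phase 2 (constant speed): v₀ = 37.6 m/s, a = 0 m/s².
v = v₀ + at = 37.6 + (0)(12) = 37.6 m/s
Δx = v₀t + ½at² = 37.6·12 + 0.5·0·12² = 451 m
Final speed = 37.6 m/s

37.6 m/s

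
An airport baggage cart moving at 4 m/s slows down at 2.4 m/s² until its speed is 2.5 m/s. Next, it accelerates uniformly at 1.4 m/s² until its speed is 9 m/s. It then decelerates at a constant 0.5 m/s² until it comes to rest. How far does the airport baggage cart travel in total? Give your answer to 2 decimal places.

109.73 m

Phase 1 (decelerating): v₀ = 4.00 m/s, a = -2.4 m/s².
v = v₀ + at → t = (2.5 − 4.00) / -2.4 = 0.625 s
v² = v₀² + 2aΔx → Δx = (2.5² − 4.00²)/(2·-2.4) = 2.03 m

Phase 2 (accelerating): v₀ = 2.50 m/s, a = 1.4 m/s².
v = v₀ + at → t = (9 − 2.50) / 1.4 = 4.64 s
v² = v₀² + 2aΔx → Δx = (9² − 2.50²)/(2·1.4) = 26.7 m

Phase 3 (decelerating): v₀ = 9.00 m/s, a = -0.5 m/s².
v = v₀ + at → t = (0 − 9.00) / -0.5 = 18.0 s
v² = v₀² + 2aΔx → Δx = (0² − 9.00²)/(2·-0.5) = 81.0 m
Total distance = 2.03 + 26.7 + 81.0 = 110 m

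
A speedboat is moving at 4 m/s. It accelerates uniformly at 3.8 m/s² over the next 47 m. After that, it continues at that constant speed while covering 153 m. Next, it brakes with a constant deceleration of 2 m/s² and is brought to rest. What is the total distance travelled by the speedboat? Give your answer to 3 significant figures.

Phase 1 (accelerating): v₀ = 4.00 m/s, a = 3.8 m/s².
v² = v₀² + 2aΔx = 4.00² + 2·3.8·47 = 373 → v = 19.3 m/s
t = (v − v₀)/a = (19.3 − 4.00)/3.8 = 4.03 s

Phase 2 (constant speed): v₀ = 19.3 m/s, a = 0 m/s².
Constant speed: t = d/v = 153/19.3 = 7.92 s

Phase 3 (decelerating): v₀ = 19.3 m/s, a = -2 m/s².
v = v₀ + at → t = (0 − 19.3) / -2 = 9.66 s
v² = v₀² + 2aΔx → Δx = (0² − 19.3²)/(2·-2) = 93.3 m
Total distance = 47.0 + 153 + 93.3 = 293 m

293 m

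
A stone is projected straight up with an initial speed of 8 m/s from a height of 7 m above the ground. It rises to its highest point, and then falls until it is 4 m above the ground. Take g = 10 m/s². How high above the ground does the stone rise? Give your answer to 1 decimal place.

10.2 m

Phase 1 (rising): v₀ = 8.00 m/s, a = -10 m/s².
v = v₀ + at → t = (0 − 8.00) / -10 = 0.800 s
v² = v₀² + 2aΔx → Δx = (0² − 8.00²)/(2·-10) = 3.20 m
Maximum height = 7 + 3.20 = 10.2 m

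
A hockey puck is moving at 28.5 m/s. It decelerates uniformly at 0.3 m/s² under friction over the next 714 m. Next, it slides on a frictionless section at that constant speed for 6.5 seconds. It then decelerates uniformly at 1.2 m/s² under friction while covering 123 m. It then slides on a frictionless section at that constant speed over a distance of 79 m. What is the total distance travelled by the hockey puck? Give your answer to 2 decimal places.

1043.35 m

Phase 1 (decelerating): v₀ = 28.5 m/s, a = -0.3 m/s².
v² = v₀² + 2aΔx = 28.5² + 2·-0.3·714 = 384 → v = 19.6 m/s
t = (v − v₀)/a = (19.6 − 28.5)/-0.3 = 29.7 s

Phase 2 (constant speed): v₀ = 19.6 m/s, a = 0 m/s².
v = v₀ + at = 19.6 + (0)(6.5) = 19.6 m/s
Δx = v₀t + ½at² = 19.6·6.5 + 0.5·0·6.5² = 127 m

Phase 3 (decelerating): v₀ = 19.6 m/s, a = -1.2 m/s².
v² = v₀² + 2aΔx = 19.6² + 2·-1.2·123 = 88.7 → v = 9.42 m/s
t = (v − v₀)/a = (9.42 − 19.6)/-1.2 = 8.48 s

Phase 4 (constant speed): v₀ = 9.42 m/s, a = 0 m/s².
Constant speed: t = d/v = 79/9.42 = 8.39 s
Total distance = 714 + 127 + 123 + 79.0 = 1040 m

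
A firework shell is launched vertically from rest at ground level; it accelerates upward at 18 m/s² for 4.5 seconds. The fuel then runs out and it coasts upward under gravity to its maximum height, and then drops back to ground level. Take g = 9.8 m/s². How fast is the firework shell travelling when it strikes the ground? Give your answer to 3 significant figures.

Phase 1 (powered ascent): v₀ = 0 m/s, a = 18 m/s².
v = v₀ + at = 0 + (18)(4.5) = 81.0 m/s
Δx = v₀t + ½at² = 0·4.5 + 0.5·18·4.5² = 182 m

Phase 2 (coasting upward): v₀ = 81.0 m/s, a = -9.8 m/s².
v = v₀ + at → t = (0 − 81.0) / -9.8 = 8.27 s
v² = v₀² + 2aΔx → Δx = (0² − 81.0²)/(2·-9.8) = 335 m

Phase 3 (free fall): v₀ = 0 m/s, a = -9.8 m/s².
Falls 517 m from rest: t = √(2·517/9.8) = 10.3 s; v = g·t = 101 m/s.
Impact speed = 101 m/s

101 m/s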